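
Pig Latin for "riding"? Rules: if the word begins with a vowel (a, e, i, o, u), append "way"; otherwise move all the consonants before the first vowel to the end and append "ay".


Word: "riding"
Starts with consonant(s) → move to end, add 'ay'
Consonant cluster: "r"
Pig Latin = "idingray"


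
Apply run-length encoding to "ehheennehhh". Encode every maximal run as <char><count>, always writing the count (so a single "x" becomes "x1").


String: "ehheennehhh"
Scanning for consecutive runs:
  'e' x 1
  'h' x 2
  'e' x 2
  'n' x 2
  'e' x 1
  'h' x 3
RLE = "e1h2e2n2e1h3"


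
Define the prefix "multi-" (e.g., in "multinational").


Prefix: multi-
As in: multinational -> multi- + national
Meaning = many


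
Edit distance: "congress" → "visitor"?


Word 1: "congress" (length 8)
Word 2: "visitor" (length 7)
One optimal edit sequence (insert/delete/substitute each cost 1):
  1. delete 'c'  (+1)
  2. substitute 'o' -> 'v'  (+1)
  3. substitute 'n' -> 'i'  (+1)
  4. substitute 'g' -> 's'  (+1)
  5. substitute 'r' -> 'i'  (+1)
  6. substitute 'e' -> 't'  (+1)
  7. substitute 's' -> 'o'  (+1)
  8. substitute 's' -> 'r'  (+1)
Total edit operations: 8
Edit distance = 8


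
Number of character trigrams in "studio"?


Word: "studio" (length 6)
Number of 3-grams = length - 3 + 1 = 6 - 3 + 1
= 4


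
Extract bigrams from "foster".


Word: "foster" (length 6)
Number of bigrams = 6 - 2 + 1 = 5
  Position 0: "fo"
  Position 1: "os"
  Position 2: "st"
  Position 3: "te"
  Position 4: "er"
Bigrams = "fo", "os", "st", "te", "er"


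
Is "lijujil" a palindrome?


Word: "lijujil"
Reversed: "lijujil"
Forward == Backward? lijujil == lijujil
Palindrome = Yes


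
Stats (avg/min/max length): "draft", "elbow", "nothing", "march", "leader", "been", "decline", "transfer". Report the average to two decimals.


Lengths: "draft"=5, "elbow"=5, "nothing"=7, "march"=5, "leader"=6, "been"=4, "decline"=7, "transfer"=8
Sum = 47, Count = 8
Average = 47/8 = 5.88
= avg=5.88, min=4, max=8


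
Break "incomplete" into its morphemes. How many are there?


Word: "incomplete"
Morphemes: in- | complete
Each morpheme carries meaning
= 2 morphemes


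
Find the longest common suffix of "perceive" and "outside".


Word 1: "perceive"
Word 2: "outside"
Comparing from end:
  Pos -1: 'e' == 'e'
  Pos -2: 'v' != 'd' (stop)
LCS = "e" (length 1)


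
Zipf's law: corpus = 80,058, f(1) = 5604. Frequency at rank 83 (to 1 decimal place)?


Zipf's law: f(r) = f(1) / r
f(1) = 5604
f(83) = 5604 / 83
= 67.5 occurrences


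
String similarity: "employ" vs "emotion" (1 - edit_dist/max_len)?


Word 1: "employ" (length 6)
Word 2: "emotion" (length 7)
One optimal edit sequence:
  1. keep 'e'
  2. keep 'm'
  3. insert 'o'  (+1)
  4. substitute 'p' -> 't'  (+1)
  5. substitute 'l' -> 'i'  (+1)
  6. keep 'o'
  7. substitute 'y' -> 'n'  (+1)
Edit distance = 4
Max length = max(6, 7) = 7
Similarity = 1 - 4/7
= 0.4286


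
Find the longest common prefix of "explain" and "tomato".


Word 1: "explain"
Word 2: "tomato"
Comparing from start:
  Pos 0: 'e' != 't' (stop)
LCP = "" (length 0)


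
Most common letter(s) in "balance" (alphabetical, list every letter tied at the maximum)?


Word: "balance"
Letter counts:
  'a': 2
  'b': 1
  'c': 1
  'e': 1
  'l': 1
  'n': 1
Maximum count = 2
Most frequent = 'a' (2 times each)


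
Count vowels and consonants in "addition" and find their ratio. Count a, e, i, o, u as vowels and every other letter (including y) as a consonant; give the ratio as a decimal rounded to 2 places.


Word: "addition"
Vowels (a,e,i,o,u): 4
Consonants: 4
Ratio = 4/4
= 1.00


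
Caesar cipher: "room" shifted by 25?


Word: "room"
Shift: 25
Each letter → (letter + shift) mod 26:
  'r' (17) + 25 = 16 → 'q'
  'o' (14) + 25 = 13 → 'n'
  'o' (14) + 25 = 13 → 'n'
  'm' (12) + 25 = 11 → 'l'
Result = "qnnl"


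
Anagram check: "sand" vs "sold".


Word 1: "sand" → sorted: adns
Word 2: "sold" → sorted: dlos
Same letters? adns != dlos
Anagram = No


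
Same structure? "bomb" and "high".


Pattern of "bomb": [0, 1, 2, 0]
Pattern of "high": [0, 1, 2, 0]
Patterns match
Same pattern = Yes


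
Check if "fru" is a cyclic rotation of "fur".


Word: "fur", Candidate: "fru"
Method: check if candidate is substring of word+word
"furfur" contains "fru"? No
Is rotation = No


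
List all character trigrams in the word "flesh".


Word: "flesh" (length 5)
Number of trigrams = 5 - 3 + 1 = 3
  Position 0: "fle"
  Position 1: "les"
  Position 2: "esh"
Trigrams = "fle", "les", "esh"


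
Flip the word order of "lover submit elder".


Original: "lover submit elder"
Words (1..n): lover | submit | elder
Reversed (n..1): elder | submit | lover
Result = "elder submit lover"


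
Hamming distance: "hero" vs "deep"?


Comparing character by character (same length = 4):
  Pos 0: 'h' vs 'd' !=
  Pos 1: 'e' vs 'e' =
  Pos 2: 'r' vs 'e' !=
  Pos 3: 'o' vs 'p' !=
Hamming distance = 3


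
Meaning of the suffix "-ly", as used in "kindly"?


Suffix: -ly
Example: kindly (kind + -ly)
Meaning = in a manner


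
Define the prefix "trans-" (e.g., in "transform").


Prefix: trans-
Example: transform (trans- + form)
Meaning = across


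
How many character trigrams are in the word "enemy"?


Word: "enemy" (length 5)
Number of 3-grams = length - 3 + 1 = 5 - 3 + 1
= 3


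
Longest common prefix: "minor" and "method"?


Word 1: "minor"
Word 2: "method"
Comparing from start:
  Pos 0: 'm' == 'm'
  Pos 1: 'i' != 'e' (stop)
LCP = "m" (length 1)


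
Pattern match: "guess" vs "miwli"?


Pattern of "guess": [0, 1, 2, 3, 3]
Pattern of "miwli": [0, 1, 2, 3, 1]
Patterns do not match
Same pattern = No


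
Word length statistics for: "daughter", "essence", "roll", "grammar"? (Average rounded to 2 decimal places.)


Lengths: "daughter"=8, "essence"=7, "roll"=4, "grammar"=7
Sum = 26, Count = 4
Average = 26/4 = 6.50
= avg=6.50, min=4, max=8


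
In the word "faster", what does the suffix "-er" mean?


Suffix: -er
Example: faster (fast + -er)
Meaning = one who / more


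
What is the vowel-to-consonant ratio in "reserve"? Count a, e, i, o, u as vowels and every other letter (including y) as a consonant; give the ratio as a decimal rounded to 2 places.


Word: "reserve"
Vowels (a,e,i,o,u): 3
Consonants: 4
Ratio = 3/4
= 0.75


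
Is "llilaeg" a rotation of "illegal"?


Word: "illegal", Candidate: "llilaeg"
Method: check if candidate is substring of word+word
"illegalillegal" contains "llilaeg"? No
Is rotation = No


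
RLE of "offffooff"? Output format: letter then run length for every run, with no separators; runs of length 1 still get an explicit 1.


String: "offffooff"
Scanning for consecutive runs:
  'o' x 1
  'f' x 4
  'o' x 2
  'f' x 2
RLE = "o1f4o2f2"


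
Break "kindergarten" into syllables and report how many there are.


Word: "kindergarten"
Syllable breakdown: kin / der / gar / ten
Counting: 4 parts
= 4 syllables


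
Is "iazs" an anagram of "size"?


Word 1: "size" → sorted: eisz
Word 2: "iazs" → sorted: aisz
Same letters? eisz != aisz
Anagram = No


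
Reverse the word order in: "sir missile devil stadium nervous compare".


Original: "sir missile devil stadium nervous compare"
Words (1..n): sir | missile | devil | stadium | nervous | compare
Reversed (n..1): compare | nervous | stadium | devil | missile | sir
Result = "compare nervous stadium devil missile sir"


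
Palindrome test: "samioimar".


Word: "samioimar"
Reversed: "ramioimas"
Forward == Backward? samioimar != ramioimas
Palindrome = No


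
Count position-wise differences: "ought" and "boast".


Comparing character by character (same length = 5):
  Pos 0: 'o' vs 'b' !=
  Pos 1: 'u' vs 'o' !=
  Pos 2: 'g' vs 'a' !=
  Pos 3: 'h' vs 's' !=
  Pos 4: 't' vs 't' =
Hamming distance = 4


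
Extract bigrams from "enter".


Word: "enter" (length 5)
Number of bigrams = 5 - 2 + 1 = 4
  Position 0: "en"
  Position 1: "nt"
  Position 2: "te"
  Position 3: "er"
Bigrams = "en", "nt", "te", "er"


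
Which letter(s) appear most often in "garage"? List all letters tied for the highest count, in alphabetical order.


Word: "garage"
Letter counts:
  'a': 2
  'e': 1
  'g': 2
  'r': 1
Maximum count = 2
Most frequent = 'a', 'g' (2 times each)


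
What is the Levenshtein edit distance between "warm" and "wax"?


Word 1: "warm" (length 4)
Word 2: "wax" (length 3)
One optimal edit sequence (insert/delete/substitute each cost 1):
  1. keep 'w'
  2. keep 'a'
  3. delete 'r'  (+1)
  4. substitute 'm' -> 'x'  (+1)
Total edit operations: 2
Edit distance = 2


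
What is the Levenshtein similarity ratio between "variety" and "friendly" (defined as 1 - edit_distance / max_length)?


Word 1: "variety" (length 7)
Word 2: "friendly" (length 8)
One optimal edit sequence:
  1. delete 'v'  (+1)
  2. substitute 'a' -> 'f'  (+1)
  3. keep 'r'
  4. keep 'i'
  5. keep 'e'
  6. insert 'n'  (+1)
  7. insert 'd'  (+1)
  8. substitute 't' -> 'l'  (+1)
  9. keep 'y'
Edit distance = 5
Max length = max(7, 8) = 8
Similarity = 1 - 5/8
= 0.3750


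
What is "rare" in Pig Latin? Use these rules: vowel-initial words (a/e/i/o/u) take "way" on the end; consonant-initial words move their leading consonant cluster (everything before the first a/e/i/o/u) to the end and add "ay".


Word: "rare"
Starts with consonant(s) → move to end, add 'ay'
Consonant cluster: "r"
Pig Latin = "areray"


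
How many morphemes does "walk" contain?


Word: "walk"
Morphemes: walk
Each morpheme carries meaning
= 1 morpheme


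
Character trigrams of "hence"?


Word: "hence" (length 5)
Number of trigrams = 5 - 3 + 1 = 3
  Position 0: "hen"
  Position 1: "enc"
  Position 2: "nce"
Trigrams = "hen", "enc", "nce"


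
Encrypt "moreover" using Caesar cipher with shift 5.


Word: "moreover"
Shift: 5
Each letter → (letter + shift) mod 26:
  'm' (12) + 5 = 17 → 'r'
  'o' (14) + 5 = 19 → 't'
  'r' (17) + 5 = 22 → 'w'
  'e' (4) + 5 = 9 → 'j'
  'o' (14) + 5 = 19 → 't'
  'v' (21) + 5 = 0 → 'a'
  'e' (4) + 5 = 9 → 'j'
  'r' (17) + 5 = 22 → 'w'
Result = "rtwjtajw"


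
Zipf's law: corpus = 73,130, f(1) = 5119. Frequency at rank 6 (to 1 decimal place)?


Zipf's law: f(r) = f(1) / r
f(1) = 5119
f(6) = 5119 / 6
= 853.2 occurrences


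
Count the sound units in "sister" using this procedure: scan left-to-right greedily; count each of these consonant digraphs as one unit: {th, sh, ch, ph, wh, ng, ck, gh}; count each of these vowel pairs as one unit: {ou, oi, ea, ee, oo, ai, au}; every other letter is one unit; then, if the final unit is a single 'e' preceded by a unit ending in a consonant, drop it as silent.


Word: "sister" (6 letters)
Left-to-right scan:
  (1) 's' (letter)
  (2) 'i' (letter)
  (3) 's' (letter)
  (4) 't' (letter)
  (5) 'e' (letter)
  (6) 'r' (letter)
Units from scan: 6
Sound units = 6 units


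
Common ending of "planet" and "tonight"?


Word 1: "planet"
Word 2: "tonight"
Comparing from end:
  Pos -1: 't' == 't'
  Pos -2: 'e' != 'h' (stop)
LCS = "t" (length 1)


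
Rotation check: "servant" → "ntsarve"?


Word: "servant", Candidate: "ntsarve"
Method: check if candidate is substring of word+word
"servantservant" contains "ntsarve"? No
Is rotation = No


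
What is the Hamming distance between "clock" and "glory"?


Comparing character by character (same length = 5):
  Pos 0: 'c' vs 'g' !=
  Pos 1: 'l' vs 'l' =
  Pos 2: 'o' vs 'o' =
  Pos 3: 'c' vs 'r' !=
  Pos 4: 'k' vs 'y' !=
Hamming distance = 3


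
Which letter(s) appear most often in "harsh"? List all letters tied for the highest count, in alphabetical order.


Word: "harsh"
Letter counts:
  'a': 1
  'h': 2
  'r': 1
  's': 1
Maximum count = 2
Most frequent = 'h' (2 times each)


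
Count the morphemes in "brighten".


Word: "brighten"
Morphemes: bright | -en
Each morpheme carries meaning
= 2 morphemes


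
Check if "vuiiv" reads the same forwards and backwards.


Word: "vuiiv"
Reversed: "viiuv"
Forward == Backward? vuiiv != viiuv
Palindrome = No


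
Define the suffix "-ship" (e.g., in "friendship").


Suffix: -ship
As in: friendship -> friend + -ship
Meaning = state / position


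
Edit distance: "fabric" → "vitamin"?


Word 1: "fabric" (length 6)
Word 2: "vitamin" (length 7)
One optimal edit sequence (insert/delete/substitute each cost 1):
  1. insert 'v'  (+1)
  2. substitute 'f' -> 'i'  (+1)
  3. substitute 'a' -> 't'  (+1)
  4. substitute 'b' -> 'a'  (+1)
  5. substitute 'r' -> 'm'  (+1)
  6. keep 'i'
  7. substitute 'c' -> 'n'  (+1)
Total edit operations: 6
Edit distance = 6


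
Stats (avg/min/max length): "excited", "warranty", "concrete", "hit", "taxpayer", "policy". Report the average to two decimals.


Lengths: "excited"=7, "warranty"=8, "concrete"=8, "hit"=3, "taxpayer"=8, "policy"=6
Sum = 40, Count = 6
Average = 40/6 = 6.67
= avg=6.67, min=3, max=8


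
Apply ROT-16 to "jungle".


Word: "jungle"
Shift: 16
Each letter → (letter + shift) mod 26:
  'j' (9) + 16 = 25 → 'z'
  'u' (20) + 16 = 10 → 'k'
  'n' (13) + 16 = 3 → 'd'
  'g' (6) + 16 = 22 → 'w'
  'l' (11) + 16 = 1 → 'b'
  'e' (4) + 16 = 20 → 'u'
Result = "zkdwbu"


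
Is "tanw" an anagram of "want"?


Word 1: "want" → sorted: antw
Word 2: "tanw" → sorted: antw
Same letters? antw == antw
Anagram = Yes


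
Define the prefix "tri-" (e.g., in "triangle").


Prefix: tri-
Example: triangle (tri- + angle)
Meaning = three


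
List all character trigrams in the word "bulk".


Word: "bulk" (length 4)
Number of trigrams = 4 - 3 + 1 = 2
  Position 0: "bul"
  Position 1: "ulk"
Trigrams = "bul", "ulk"


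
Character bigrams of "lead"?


Word: "lead" (length 4)
Number of bigrams = 4 - 2 + 1 = 3
  Position 0: "le"
  Position 1: "ea"
  Position 2: "ad"
Bigrams = "le", "ea", "ad"


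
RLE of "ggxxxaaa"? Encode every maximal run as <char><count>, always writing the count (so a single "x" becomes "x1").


String: "ggxxxaaa"
Scanning for consecutive runs:
  'g' x 2
  'x' x 3
  'a' x 3
RLE = "g2x3a3"


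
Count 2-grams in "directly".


Word: "directly" (length 8)
Number of 2-grams = length - 2 + 1 = 8 - 2 + 1
= 7


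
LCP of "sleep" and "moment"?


Word 1: "sleep"
Word 2: "moment"
Comparing from start:
  Pos 0: 's' != 'm' (stop)
LCP = "" (length 0)


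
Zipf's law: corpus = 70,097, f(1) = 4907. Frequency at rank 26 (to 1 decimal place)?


Zipf's law: f(r) = f(1) / r
f(1) = 4907
f(26) = 4907 / 26
= 188.7 occurrences


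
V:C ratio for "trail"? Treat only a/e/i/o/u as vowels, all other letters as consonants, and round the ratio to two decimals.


Word: "trail"
Vowels (a,e,i,o,u): 2
Consonants: 3
Ratio = 2/3
= 0.67


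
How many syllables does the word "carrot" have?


Word: "carrot"
Syllable breakdown: car-rot
Counting: 2 parts
= 2 syllables


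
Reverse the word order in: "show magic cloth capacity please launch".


Original: "show magic cloth capacity please launch"
Words (1..n): show | magic | cloth | capacity | please | launch
Reversed (n..1): launch | please | capacity | cloth | magic | show
Result = "launch please capacity cloth magic show"


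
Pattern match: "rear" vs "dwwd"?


Pattern of "rear": [0, 1, 2, 0]
Pattern of "dwwd": [0, 1, 1, 0]
Patterns do not match
Same pattern = No


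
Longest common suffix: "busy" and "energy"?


Word 1: "busy"
Word 2: "energy"
Comparing from end:
  Pos -1: 'y' == 'y'
  Pos -2: 's' != 'g' (stop)
LCS = "y" (length 1)


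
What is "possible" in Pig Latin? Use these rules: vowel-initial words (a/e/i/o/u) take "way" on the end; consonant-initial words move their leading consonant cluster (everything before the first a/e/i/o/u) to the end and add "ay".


Word: "possible"
Starts with consonant(s) → move to end, add 'ay'
Consonant cluster: "p"
Pig Latin = "ossiblepay"


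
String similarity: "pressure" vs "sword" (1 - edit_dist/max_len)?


Word 1: "pressure" (length 8)
Word 2: "sword" (length 5)
One optimal edit sequence:
  1. delete 'p'  (+1)
  2. delete 'r'  (+1)
  3. delete 'e'  (+1)
  4. keep 's'
  5. substitute 's' -> 'w'  (+1)
  6. substitute 'u' -> 'o'  (+1)
  7. keep 'r'
  8. substitute 'e' -> 'd'  (+1)
Edit distance = 6
Max length = max(8, 5) = 8
Similarity = 1 - 6/8
= 0.2500


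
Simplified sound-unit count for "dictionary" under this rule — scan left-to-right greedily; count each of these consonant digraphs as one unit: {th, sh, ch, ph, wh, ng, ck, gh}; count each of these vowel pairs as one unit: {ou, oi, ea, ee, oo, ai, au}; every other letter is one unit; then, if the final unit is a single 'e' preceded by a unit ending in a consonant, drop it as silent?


Word: "dictionary" (10 letters)
Left-to-right scan:
  (1) 'd' (letter)
  (2) 'i' (letter)
  (3) 'c' (letter)
  (4) 't' (letter)
  (5) 'i' (letter)
  (6) 'o' (letter)
  (7) 'n' (letter)
  (8) 'a' (letter)
  (9) 'r' (letter)
  (10) 'y' (letter)
Units from scan: 10
Sound units = 10 units


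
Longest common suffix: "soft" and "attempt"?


Word 1: "soft"
Word 2: "attempt"
Comparing from end:
  Pos -1: 't' == 't'
  Pos -2: 'f' != 'p' (stop)
LCS = "t" (length 1)


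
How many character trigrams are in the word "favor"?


Word: "favor" (length 5)
Number of 3-grams = length - 3 + 1 = 5 - 3 + 1
= 3


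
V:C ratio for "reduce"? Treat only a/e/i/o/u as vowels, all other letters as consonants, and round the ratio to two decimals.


Word: "reduce"
Vowels (a,e,i,o,u): 3
Consonants: 3
Ratio = 3/3
= 1.00


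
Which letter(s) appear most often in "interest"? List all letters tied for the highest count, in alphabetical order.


Word: "interest"
Letter counts:
  'e': 2
  'i': 1
  'n': 1
  'r': 1
  's': 1
  't': 2
Maximum count = 2
Most frequent = 'e', 't' (2 times each)


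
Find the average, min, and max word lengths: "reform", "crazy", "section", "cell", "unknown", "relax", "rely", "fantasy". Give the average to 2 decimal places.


Lengths: "reform"=6, "crazy"=5, "section"=7, "cell"=4, "unknown"=7, "relax"=5, "rely"=4, "fantasy"=7
Sum = 45, Count = 8
Average = 45/8 = 5.63
= avg=5.63, min=4, max=7


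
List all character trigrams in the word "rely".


Word: "rely" (length 4)
Number of trigrams = 4 - 3 + 1 = 2
  Position 0: "rel"
  Position 1: "ely"
Trigrams = "rel", "ely"


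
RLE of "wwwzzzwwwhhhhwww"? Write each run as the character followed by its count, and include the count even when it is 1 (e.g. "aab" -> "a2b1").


String: "wwwzzzwwwhhhhwww"
Scanning for consecutive runs:
  'w' x 3
  'z' x 3
  'w' x 3
  'h' x 4
  'w' x 3
RLE = "w3z3w3h4w3"


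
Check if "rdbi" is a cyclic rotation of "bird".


Word: "bird", Candidate: "rdbi"
Method: check if candidate is substring of word+word
"birdbird" contains "rdbi"? Yes
Is rotation = Yes


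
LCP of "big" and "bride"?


Word 1: "big"
Word 2: "bride"
Comparing from start:
  Pos 0: 'b' == 'b'
  Pos 1: 'i' != 'r' (stop)
LCP = "b" (length 1)


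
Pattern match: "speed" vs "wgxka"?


Pattern of "speed": [0, 1, 2, 2, 3]
Pattern of "wgxka": [0, 1, 2, 3, 4]
Patterns do not match
Same pattern = No


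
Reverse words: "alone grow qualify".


Original: "alone grow qualify"
Words (1..n): alone | grow | qualify
Reversed (n..1): qualify | grow | alone
Result = "qualify grow alone"


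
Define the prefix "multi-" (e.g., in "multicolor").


Prefix: multi-
As in: multicolor -> multi- + color
Meaning = many


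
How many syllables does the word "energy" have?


Word: "energy"
Syllable breakdown: en | er | gy
Counting: 3 parts
= 3 syllables


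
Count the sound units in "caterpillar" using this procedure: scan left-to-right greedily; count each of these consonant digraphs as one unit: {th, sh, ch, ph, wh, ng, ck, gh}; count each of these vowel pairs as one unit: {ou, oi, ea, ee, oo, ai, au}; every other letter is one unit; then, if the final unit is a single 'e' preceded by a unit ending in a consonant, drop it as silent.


Word: "caterpillar" (11 letters)
Left-to-right scan:
  1. 'c' (letter)
  2. 'a' (letter)
  3. 't' (letter)
  4. 'e' (letter)
  5. 'r' (letter)
  6. 'p' (letter)
  7. 'i' (letter)
  8. 'l' (letter)
  9. 'l' (letter)
  10. 'a' (letter)
  11. 'r' (letter)
Units from scan: 11
Sound units = 11 units


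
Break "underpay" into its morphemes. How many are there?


Word: "underpay"
Morphemes: under- / pay
Each morpheme carries meaning
= 2 morphemes


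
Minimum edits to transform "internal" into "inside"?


Word 1: "internal" (length 8)
Word 2: "inside" (length 6)
One optimal edit sequence (insert/delete/substitute each cost 1):
  1. keep 'i'
  2. keep 'n'
  3. delete 't'  (+1)
  4. delete 'e'  (+1)
  5. substitute 'r' -> 's'  (+1)
  6. substitute 'n' -> 'i'  (+1)
  7. substitute 'a' -> 'd'  (+1)
  8. substitute 'l' -> 'e'  (+1)
Total edit operations: 6
Edit distance = 6


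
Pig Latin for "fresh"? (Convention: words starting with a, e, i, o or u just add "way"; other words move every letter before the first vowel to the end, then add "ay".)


Word: "fresh"
Starts with consonant(s) → move to end, add 'ay'
Consonant cluster: "fr"
Pig Latin = "eshfray"


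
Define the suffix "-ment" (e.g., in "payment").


Suffix: -ment
As in: payment -> pay + -ment
Meaning = result of action


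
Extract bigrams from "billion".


Word: "billion" (length 7)
Number of bigrams = 7 - 2 + 1 = 6
  Position 0: "bi"
  Position 1: "il"
  Position 2: "ll"
  Position 3: "li"
  Position 4: "io"
  Position 5: "on"
Bigrams = "bi", "il", "ll", "li", "io", "on"


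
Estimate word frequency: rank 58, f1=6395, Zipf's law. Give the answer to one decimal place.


Zipf's law: f(r) = f(1) / r
f(1) = 6395
f(58) = 6395 / 58
= 110.3 occurrences


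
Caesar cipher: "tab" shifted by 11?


Word: "tab"
Shift: 11
Each letter → (letter + shift) mod 26:
  't' (19) + 11 = 4 → 'e'
  'a' (0) + 11 = 11 → 'l'
  'b' (1) + 11 = 12 → 'm'
Result = "elm"


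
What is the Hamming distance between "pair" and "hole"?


Comparing character by character (same length = 4):
  Pos 0: 'p' vs 'h' !=
  Pos 1: 'a' vs 'o' !=
  Pos 2: 'i' vs 'l' !=
  Pos 3: 'r' vs 'e' !=
Hamming distance = 4


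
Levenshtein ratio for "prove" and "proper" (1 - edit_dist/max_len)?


Word 1: "prove" (length 5)
Word 2: "proper" (length 6)
One optimal edit sequence:
  1. keep 'p'
  2. keep 'r'
  3. keep 'o'
  4. substitute 'v' -> 'p'  (+1)
  5. keep 'e'
  6. insert 'r'  (+1)
Edit distance = 2
Max length = max(5, 6) = 6
Similarity = 1 - 2/6
= 0.6667


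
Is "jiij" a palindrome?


Word: "jiij"
Reversed: "jiij"
Forward == Backward? jiij == jiij
Palindrome = Yes


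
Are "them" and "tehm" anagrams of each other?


Word 1: "them" → sorted: ehmt
Word 2: "tehm" → sorted: ehmt
Same letters? ehmt == ehmt
Anagram = Yes


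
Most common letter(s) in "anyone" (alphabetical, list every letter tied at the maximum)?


Word: "anyone"
Letter counts:
  'a': 1
  'e': 1
  'n': 2
  'o': 1
  'y': 1
Maximum count = 2
Most frequent = 'n' (2 times each)


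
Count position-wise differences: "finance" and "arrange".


Comparing character by character (same length = 7):
  Pos 0: 'f' vs 'a' !=
  Pos 1: 'i' vs 'r' !=
  Pos 2: 'n' vs 'r' !=
  Pos 3: 'a' vs 'a' =
  Pos 4: 'n' vs 'n' =
  Pos 5: 'c' vs 'g' !=
  Pos 6: 'e' vs 'e' =
Hamming distance = 4


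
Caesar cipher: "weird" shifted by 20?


Word: "weird"
Shift: 20
Each letter → (letter + shift) mod 26:
  'w' (22) + 20 = 16 → 'q'
  'e' (4) + 20 = 24 → 'y'
  'i' (8) + 20 = 2 → 'c'
  'r' (17) + 20 = 11 → 'l'
  'd' (3) + 20 = 23 → 'x'
Result = "qyclx"


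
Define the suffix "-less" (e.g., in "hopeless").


Suffix: -less
As in: hopeless -> hope + -less
Meaning = without


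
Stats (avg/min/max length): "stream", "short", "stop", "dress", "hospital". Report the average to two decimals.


Lengths: "stream"=6, "short"=5, "stop"=4, "dress"=5, "hospital"=8
Sum = 28, Count = 5
Average = 28/5 = 5.60
= avg=5.60, min=4, max=8


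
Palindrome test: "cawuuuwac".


Word: "cawuuuwac"
Reversed: "cawuuuwac"
Forward == Backward? cawuuuwac == cawuuuwac
Palindrome = Yes


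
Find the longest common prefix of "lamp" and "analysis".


Word 1: "lamp"
Word 2: "analysis"
Comparing from start:
  Pos 0: 'l' != 'a' (stop)
LCP = "" (length 0)


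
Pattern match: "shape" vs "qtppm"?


Pattern of "shape": [0, 1, 2, 3, 4]
Pattern of "qtppm": [0, 1, 2, 2, 3]
Patterns do not match
Same pattern = No


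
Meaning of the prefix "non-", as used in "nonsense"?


Prefix: non-
Example: nonsense = non- + sense
Meaning = not


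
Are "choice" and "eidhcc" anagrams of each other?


Word 1: "choice" → sorted: ccehio
Word 2: "eidhcc" → sorted: ccdehi
Same letters? ccehio != ccdehi
Anagram = No


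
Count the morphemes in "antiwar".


Word: "antiwar"
Morphemes: anti- / war
Each morpheme carries meaning
= 2 morphemes


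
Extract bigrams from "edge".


Word: "edge" (length 4)
Number of bigrams = 4 - 2 + 1 = 3
  Position 0: "ed"
  Position 1: "dg"
  Position 2: "ge"
Bigrams = "ed", "dg", "ge"


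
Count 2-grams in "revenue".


Word: "revenue" (length 7)
Number of 2-grams = length - 2 + 1 = 7 - 2 + 1
= 6


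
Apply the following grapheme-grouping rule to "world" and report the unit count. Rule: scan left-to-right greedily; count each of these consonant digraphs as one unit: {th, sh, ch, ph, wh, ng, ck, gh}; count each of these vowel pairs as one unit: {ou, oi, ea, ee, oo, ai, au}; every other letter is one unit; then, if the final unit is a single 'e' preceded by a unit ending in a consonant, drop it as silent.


Word: "world" (5 letters)
Left-to-right scan:
  [1] 'w' (letter)
  [2] 'o' (letter)
  [3] 'r' (letter)
  [4] 'l' (letter)
  [5] 'd' (letter)
Units from scan: 5
Sound units = 5 units


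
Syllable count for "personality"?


Word: "personality"
Syllable breakdown: per / son / al / i / ty
Counting: 5 parts
= 5 syllables


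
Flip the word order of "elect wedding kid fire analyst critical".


Original: "elect wedding kid fire analyst critical"
Words (1..n): elect | wedding | kid | fire | analyst | critical
Reversed (n..1): critical | analyst | fire | kid | wedding | elect
Result = "critical analyst fire kid wedding elect"


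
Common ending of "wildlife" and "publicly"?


Word 1: "wildlife"
Word 2: "publicly"
Comparing from end:
  Pos -1: 'e' != 'y' (stop)
LCS = "" (length 0)


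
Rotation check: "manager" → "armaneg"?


Word: "manager", Candidate: "armaneg"
Method: check if candidate is substring of word+word
"managermanager" contains "armaneg"? No
Is rotation = No


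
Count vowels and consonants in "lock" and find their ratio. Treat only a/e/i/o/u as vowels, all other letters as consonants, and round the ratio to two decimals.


Word: "lock"
Vowels (a,e,i,o,u): 1
Consonants: 3
Ratio = 1/3
= 0.33


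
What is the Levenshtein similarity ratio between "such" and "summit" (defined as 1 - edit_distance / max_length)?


Word 1: "such" (length 4)
Word 2: "summit" (length 6)
One optimal edit sequence:
  1. keep 's'
  2. keep 'u'
  3. insert 'm'  (+1)
  4. insert 'm'  (+1)
  5. substitute 'c' -> 'i'  (+1)
  6. substitute 'h' -> 't'  (+1)
Edit distance = 4
Max length = max(4, 6) = 6
Similarity = 1 - 4/6
= 0.3333


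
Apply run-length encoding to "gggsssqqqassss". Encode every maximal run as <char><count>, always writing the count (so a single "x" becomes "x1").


String: "gggsssqqqassss"
Scanning for consecutive runs:
  'g' x 3
  's' x 3
  'q' x 3
  'a' x 1
  's' x 4
RLE = "g3s3q3a1s4"


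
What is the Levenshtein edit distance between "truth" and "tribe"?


Word 1: "truth" (length 5)
Word 2: "tribe" (length 5)
One optimal edit sequence (insert/delete/substitute each cost 1):
  1. keep 't'
  2. keep 'r'
  3. substitute 'u' -> 'i'  (+1)
  4. substitute 't' -> 'b'  (+1)
  5. substitute 'h' -> 'e'  (+1)
Total edit operations: 3
Edit distance = 3


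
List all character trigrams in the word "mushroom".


Word: "mushroom" (length 8)
Number of trigrams = 8 - 3 + 1 = 6
  Position 0: "mus"
  Position 1: "ush"
  Position 2: "shr"
  Position 3: "hro"
  Position 4: "roo"
  Position 5: "oom"
Trigrams = "mus", "ush", "shr", "hro", "roo", "oom"


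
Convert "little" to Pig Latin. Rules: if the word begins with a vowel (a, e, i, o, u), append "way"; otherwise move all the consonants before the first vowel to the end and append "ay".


Word: "little"
Starts with consonant(s) → move to end, add 'ay'
Consonant cluster: "l"
Pig Latin = "ittlelay"


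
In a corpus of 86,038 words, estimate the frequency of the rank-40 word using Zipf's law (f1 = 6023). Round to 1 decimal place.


Zipf's law: f(r) = f(1) / r
f(1) = 6023
f(40) = 6023 / 40
= 150.6 occurrences


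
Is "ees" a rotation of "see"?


Word: "see", Candidate: "ees"
Method: check if candidate is substring of word+word
"seesee" contains "ees"? Yes
Is rotation = Yes


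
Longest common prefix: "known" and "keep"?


Word 1: "known"
Word 2: "keep"
Comparing from start:
  Pos 0: 'k' == 'k'
  Pos 1: 'n' != 'e' (stop)
LCP = "k" (length 1)


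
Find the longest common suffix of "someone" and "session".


Word 1: "someone"
Word 2: "session"
Comparing from end:
  Pos -1: 'e' != 'n' (stop)
LCS = "" (length 0)


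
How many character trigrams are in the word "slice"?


Word: "slice" (length 5)
Number of 3-grams = length - 3 + 1 = 5 - 3 + 1
= 3


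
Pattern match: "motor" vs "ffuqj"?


Pattern of "motor": [0, 1, 2, 1, 3]
Pattern of "ffuqj": [0, 0, 1, 2, 3]
Patterns do not match
Same pattern = No


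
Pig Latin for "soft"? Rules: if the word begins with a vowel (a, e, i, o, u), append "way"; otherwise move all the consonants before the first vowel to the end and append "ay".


Word: "soft"
Starts with consonant(s) → move to end, add 'ay'
Consonant cluster: "s"
Pig Latin = "oftsay"


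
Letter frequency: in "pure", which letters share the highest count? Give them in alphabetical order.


Word: "pure"
Letter counts:
  'e': 1
  'p': 1
  'r': 1
  'u': 1
Maximum count = 1
Most frequent = 'e', 'p', 'r', 'u' (1 time each)


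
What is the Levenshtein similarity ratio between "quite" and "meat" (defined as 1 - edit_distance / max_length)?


Word 1: "quite" (length 5)
Word 2: "meat" (length 4)
One optimal edit sequence:
  1. substitute 'q' -> 'm'  (+1)
  2. substitute 'u' -> 'e'  (+1)
  3. substitute 'i' -> 'a'  (+1)
  4. keep 't'
  5. delete 'e'  (+1)
Edit distance = 4
Max length = max(5, 4) = 5
Similarity = 1 - 4/5
= 0.2000


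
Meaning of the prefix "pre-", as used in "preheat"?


Prefix: pre-
As in: preheat -> pre- + heat
Meaning = before


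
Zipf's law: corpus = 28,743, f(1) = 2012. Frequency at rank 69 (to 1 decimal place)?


Zipf's law: f(r) = f(1) / r
f(1) = 2012
f(69) = 2012 / 69
= 29.2 occurrences


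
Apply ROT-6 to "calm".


Word: "calm"
Shift: 6
Each letter → (letter + shift) mod 26:
  'c' (2) + 6 = 8 → 'i'
  'a' (0) + 6 = 6 → 'g'
  'l' (11) + 6 = 17 → 'r'
  'm' (12) + 6 = 18 → 's'
Result = "igrs"


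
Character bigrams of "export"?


Word: "export" (length 6)
Number of bigrams = 6 - 2 + 1 = 5
  Position 0: "ex"
  Position 1: "xp"
  Position 2: "po"
  Position 3: "or"
  Position 4: "rt"
Bigrams = "ex", "xp", "po", "or", "rt"


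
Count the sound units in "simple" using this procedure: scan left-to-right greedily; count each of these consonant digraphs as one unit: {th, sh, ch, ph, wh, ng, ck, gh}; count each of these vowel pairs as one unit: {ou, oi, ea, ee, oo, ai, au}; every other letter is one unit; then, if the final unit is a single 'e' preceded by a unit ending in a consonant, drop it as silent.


Word: "simple" (6 letters)
Left-to-right scan:
  1. 's' (letter)
  2. 'i' (letter)
  3. 'm' (letter)
  4. 'p' (letter)
  5. 'l' (letter)
  6. 'e' (letter)
Units from scan: 6
Final unit is 'e' after a consonant -> drop as silent (-1)
Sound units = 5 units


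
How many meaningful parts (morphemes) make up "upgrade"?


Word: "upgrade"
Morphemes: up- + grade
Each morpheme carries meaning
= 2 morphemes


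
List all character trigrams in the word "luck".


Word: "luck" (length 4)
Number of trigrams = 4 - 3 + 1 = 2
  Position 0: "luc"
  Position 1: "uck"
Trigrams = "luc", "uck"


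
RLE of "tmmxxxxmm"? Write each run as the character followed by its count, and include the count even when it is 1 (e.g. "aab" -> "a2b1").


String: "tmmxxxxmm"
Scanning for consecutive runs:
  't' x 1
  'm' x 2
  'x' x 4
  'm' x 2
RLE = "t1m2x4m2"


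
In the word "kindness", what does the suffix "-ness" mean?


Suffix: -ness
Example: kindness (kind + -ness)
Meaning = state of being


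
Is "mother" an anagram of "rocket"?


Word 1: "rocket" → sorted: cekort
Word 2: "mother" → sorted: ehmort
Same letters? cekort != ehmort
Anagram = No


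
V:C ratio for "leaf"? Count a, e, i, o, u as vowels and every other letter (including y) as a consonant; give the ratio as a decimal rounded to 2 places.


Word: "leaf"
Vowels (a,e,i,o,u): 2
Consonants: 2
Ratio = 2/2
= 1.00


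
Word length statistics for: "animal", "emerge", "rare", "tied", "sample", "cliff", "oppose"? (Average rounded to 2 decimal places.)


Lengths: "animal"=6, "emerge"=6, "rare"=4, "tied"=4, "sample"=6, "cliff"=5, "oppose"=6
Sum = 37, Count = 7
Average = 37/7 = 5.29
= avg=5.29, min=4, max=6


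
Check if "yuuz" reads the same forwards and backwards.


Word: "yuuz"
Reversed: "zuuy"
Forward == Backward? yuuz != zuuy
Palindrome = No


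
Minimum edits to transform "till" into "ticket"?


Word 1: "till" (length 4)
Word 2: "ticket" (length 6)
One optimal edit sequence (insert/delete/substitute each cost 1):
  1. keep 't'
  2. keep 'i'
  3. insert 'c'  (+1)
  4. insert 'k'  (+1)
  5. substitute 'l' -> 'e'  (+1)
  6. substitute 'l' -> 't'  (+1)
Total edit operations: 4
Edit distance = 4


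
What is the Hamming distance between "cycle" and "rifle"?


Comparing character by character (same length = 5):
  Pos 0: 'c' vs 'r' !=
  Pos 1: 'y' vs 'i' !=
  Pos 2: 'c' vs 'f' !=
  Pos 3: 'l' vs 'l' =
  Pos 4: 'e' vs 'e' =
Hamming distance = 3


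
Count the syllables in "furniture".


Word: "furniture"
Syllable breakdown: fur-ni-ture
Counting: 3 parts
= 3 syllables


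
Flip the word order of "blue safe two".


Original: "blue safe two"
Words (1..n): blue | safe | two
Reversed (n..1): two | safe | blue
Result = "two safe blue"


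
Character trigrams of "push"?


Word: "push" (length 4)
Number of trigrams = 4 - 3 + 1 = 2
  Position 0: "pus"
  Position 1: "ush"
Trigrams = "pus", "ush"


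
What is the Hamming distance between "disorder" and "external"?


Comparing character by character (same length = 8):
  Pos 0: 'd' vs 'e' !=
  Pos 1: 'i' vs 'x' !=
  Pos 2: 's' vs 't' !=
  Pos 3: 'o' vs 'e' !=
  Pos 4: 'r' vs 'r' =
  Pos 5: 'd' vs 'n' !=
  Pos 6: 'e' vs 'a' !=
  Pos 7: 'r' vs 'l' !=
Hamming distance = 7


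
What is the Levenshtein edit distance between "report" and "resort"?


Word 1: "report" (length 6)
Word 2: "resort" (length 6)
One optimal edit sequence (insert/delete/substitute each cost 1):
  1. keep 'r'
  2. keep 'e'
  3. substitute 'p' -> 's'  (+1)
  4. keep 'o'
  5. keep 'r'
  6. keep 't'
Total edit operations: 1
Edit distance = 1


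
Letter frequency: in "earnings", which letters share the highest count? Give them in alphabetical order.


Word: "earnings"
Letter counts:
  'a': 1
  'e': 1
  'g': 1
  'i': 1
  'n': 2
  'r': 1
  's': 1
Maximum count = 2
Most frequent = 'n' (2 times each)


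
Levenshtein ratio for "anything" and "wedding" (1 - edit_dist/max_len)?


Word 1: "anything" (length 8)
Word 2: "wedding" (length 7)
One optimal edit sequence:
  1. delete 'a'  (+1)
  2. substitute 'n' -> 'w'  (+1)
  3. substitute 'y' -> 'e'  (+1)
  4. substitute 't' -> 'd'  (+1)
  5. substitute 'h' -> 'd'  (+1)
  6. keep 'i'
  7. keep 'n'
  8. keep 'g'
Edit distance = 5
Max length = max(8, 7) = 8
Similarity = 1 - 5/8
= 0.3750


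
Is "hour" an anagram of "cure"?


Word 1: "cure" → sorted: ceru
Word 2: "hour" → sorted: horu
Same letters? ceru != horu
Anagram = No


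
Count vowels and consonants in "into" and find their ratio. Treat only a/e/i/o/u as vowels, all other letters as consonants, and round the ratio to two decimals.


Word: "into"
Vowels (a,e,i,o,u): 2
Consonants: 2
Ratio = 2/2
= 1.00


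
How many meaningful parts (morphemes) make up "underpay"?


Word: "underpay"
Morphemes: under- / pay
Each morpheme carries meaning
= 2 morphemes


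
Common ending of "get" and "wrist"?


Word 1: "get"
Word 2: "wrist"
Comparing from end:
  Pos -1: 't' == 't'
  Pos -2: 'e' != 's' (stop)
LCS = "t" (length 1)


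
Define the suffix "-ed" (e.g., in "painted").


Suffix: -ed
Example: painted = paint + -ed
Meaning = past tense


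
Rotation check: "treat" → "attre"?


Word: "treat", Candidate: "attre"
Method: check if candidate is substring of word+word
"treattreat" contains "attre"? Yes
Is rotation = Yes


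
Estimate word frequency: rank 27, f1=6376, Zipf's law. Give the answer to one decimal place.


Zipf's law: f(r) = f(1) / r
f(1) = 6376
f(27) = 6376 / 27
= 236.1 occurrences


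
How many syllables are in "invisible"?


Word: "invisible"
Syllable breakdown: in-vis-i-ble
Counting: 4 parts
= 4 syllables


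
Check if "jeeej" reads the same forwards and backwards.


Word: "jeeej"
Reversed: "jeeej"
Forward == Backward? jeeej == jeeej
Palindrome = Yes


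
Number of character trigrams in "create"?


Word: "create" (length 6)
Number of 3-grams = length - 3 + 1 = 6 - 3 + 1
= 4


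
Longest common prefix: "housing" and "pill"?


Word 1: "housing"
Word 2: "pill"
Comparing from start:
  Pos 0: 'h' != 'p' (stop)
LCP = "" (length 0)


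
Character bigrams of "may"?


Word: "may" (length 3)
Number of bigrams = 3 - 2 + 1 = 2
  Position 0: "ma"
  Position 1: "ay"
Bigrams = "ma", "ay"


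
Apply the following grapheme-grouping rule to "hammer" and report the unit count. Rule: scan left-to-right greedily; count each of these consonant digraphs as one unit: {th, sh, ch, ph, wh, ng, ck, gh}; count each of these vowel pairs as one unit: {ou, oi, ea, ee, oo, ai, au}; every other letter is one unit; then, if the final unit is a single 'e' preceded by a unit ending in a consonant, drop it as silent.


Word: "hammer" (6 letters)
Left-to-right scan:
  [1] 'h' (letter)
  [2] 'a' (letter)
  [3] 'm' (letter)
  [4] 'm' (letter)
  [5] 'e' (letter)
  [6] 'r' (letter)
Units from scan: 6
Sound units = 6 units


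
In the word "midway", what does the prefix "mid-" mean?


Prefix: mid-
As in: midway -> mid- + way
Meaning = middle


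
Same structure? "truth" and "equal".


Pattern of "truth": [0, 1, 2, 0, 3]
Pattern of "equal": [0, 1, 2, 3, 4]
Patterns do not match
Same pattern = No


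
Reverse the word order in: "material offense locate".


Original: "material offense locate"
Words (1..n): material | offense | locate
Reversed (n..1): locate | offense | material
Result = "locate offense material"


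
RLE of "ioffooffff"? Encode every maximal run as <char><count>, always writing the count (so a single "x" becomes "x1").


String: "ioffooffff"
Scanning for consecutive runs:
  'i' x 1
  'o' x 1
  'f' x 2
  'o' x 2
  'f' x 4
RLE = "i1o1f2o2f4"


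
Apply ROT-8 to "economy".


Word: "economy"
Shift: 8
Each letter → (letter + shift) mod 26:
  'e' (4) + 8 = 12 → 'm'
  'c' (2) + 8 = 10 → 'k'
  'o' (14) + 8 = 22 → 'w'
  'n' (13) + 8 = 21 → 'v'
  'o' (14) + 8 = 22 → 'w'
  'm' (12) + 8 = 20 → 'u'
  'y' (24) + 8 = 6 → 'g'
Result = "mkwvwug"
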